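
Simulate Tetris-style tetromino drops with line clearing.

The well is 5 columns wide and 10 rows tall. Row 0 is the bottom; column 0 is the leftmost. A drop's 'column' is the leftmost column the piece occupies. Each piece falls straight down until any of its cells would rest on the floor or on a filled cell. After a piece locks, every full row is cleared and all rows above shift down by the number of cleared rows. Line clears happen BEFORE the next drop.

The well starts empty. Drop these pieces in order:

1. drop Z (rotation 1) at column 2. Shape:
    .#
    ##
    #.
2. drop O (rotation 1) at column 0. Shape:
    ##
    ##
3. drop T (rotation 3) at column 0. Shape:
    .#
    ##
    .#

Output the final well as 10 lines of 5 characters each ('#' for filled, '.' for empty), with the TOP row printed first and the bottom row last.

Drop 1: Z rot1 at col 2 lands with bottom-row=0; cleared 0 line(s) (total 0); column heights now [0 0 2 3 0], max=3
Drop 2: O rot1 at col 0 lands with bottom-row=0; cleared 0 line(s) (total 0); column heights now [2 2 2 3 0], max=3
Drop 3: T rot3 at col 0 lands with bottom-row=2; cleared 0 line(s) (total 0); column heights now [4 5 2 3 0], max=5

Answer: .....
.....
.....
.....
.....
.#...
##...
.#.#.
####.
###..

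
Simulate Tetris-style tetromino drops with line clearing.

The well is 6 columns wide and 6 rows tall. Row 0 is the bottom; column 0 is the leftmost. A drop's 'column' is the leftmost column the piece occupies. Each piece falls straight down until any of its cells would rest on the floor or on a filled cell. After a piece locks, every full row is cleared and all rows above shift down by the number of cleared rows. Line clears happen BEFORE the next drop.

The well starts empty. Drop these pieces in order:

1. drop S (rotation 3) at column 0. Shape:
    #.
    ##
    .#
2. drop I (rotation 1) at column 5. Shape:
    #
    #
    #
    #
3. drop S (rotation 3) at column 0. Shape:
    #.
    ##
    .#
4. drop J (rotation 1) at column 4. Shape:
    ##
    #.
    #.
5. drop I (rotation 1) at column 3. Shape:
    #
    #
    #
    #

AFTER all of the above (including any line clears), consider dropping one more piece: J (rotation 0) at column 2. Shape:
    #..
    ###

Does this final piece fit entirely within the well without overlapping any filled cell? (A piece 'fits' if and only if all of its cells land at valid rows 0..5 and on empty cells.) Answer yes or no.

Drop 1: S rot3 at col 0 lands with bottom-row=0; cleared 0 line(s) (total 0); column heights now [3 2 0 0 0 0], max=3
Drop 2: I rot1 at col 5 lands with bottom-row=0; cleared 0 line(s) (total 0); column heights now [3 2 0 0 0 4], max=4
Drop 3: S rot3 at col 0 lands with bottom-row=2; cleared 0 line(s) (total 0); column heights now [5 4 0 0 0 4], max=5
Drop 4: J rot1 at col 4 lands with bottom-row=2; cleared 0 line(s) (total 0); column heights now [5 4 0 0 5 5], max=5
Drop 5: I rot1 at col 3 lands with bottom-row=0; cleared 0 line(s) (total 0); column heights now [5 4 0 4 5 5], max=5
Test piece J rot0 at col 2 (width 3): heights before test = [5 4 0 4 5 5]; fits = False

Answer: no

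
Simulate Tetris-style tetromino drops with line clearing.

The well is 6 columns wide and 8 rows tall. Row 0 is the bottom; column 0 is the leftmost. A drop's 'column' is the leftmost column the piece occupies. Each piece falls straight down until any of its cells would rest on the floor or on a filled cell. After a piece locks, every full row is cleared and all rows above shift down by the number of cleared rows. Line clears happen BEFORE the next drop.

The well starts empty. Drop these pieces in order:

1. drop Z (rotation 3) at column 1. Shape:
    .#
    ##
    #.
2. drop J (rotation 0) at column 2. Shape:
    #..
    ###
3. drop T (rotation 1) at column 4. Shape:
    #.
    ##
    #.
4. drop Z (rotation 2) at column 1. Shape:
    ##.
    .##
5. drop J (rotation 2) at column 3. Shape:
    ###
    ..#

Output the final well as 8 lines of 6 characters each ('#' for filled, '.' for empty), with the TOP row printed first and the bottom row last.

Drop 1: Z rot3 at col 1 lands with bottom-row=0; cleared 0 line(s) (total 0); column heights now [0 2 3 0 0 0], max=3
Drop 2: J rot0 at col 2 lands with bottom-row=3; cleared 0 line(s) (total 0); column heights now [0 2 5 4 4 0], max=5
Drop 3: T rot1 at col 4 lands with bottom-row=4; cleared 0 line(s) (total 0); column heights now [0 2 5 4 7 6], max=7
Drop 4: Z rot2 at col 1 lands with bottom-row=5; cleared 0 line(s) (total 0); column heights now [0 7 7 6 7 6], max=7
Drop 5: J rot2 at col 3 lands with bottom-row=6; cleared 0 line(s) (total 0); column heights now [0 7 7 8 8 8], max=8

Answer: ...###
.##.##
..####
..#.#.
..###.
..#...
.##...
.#....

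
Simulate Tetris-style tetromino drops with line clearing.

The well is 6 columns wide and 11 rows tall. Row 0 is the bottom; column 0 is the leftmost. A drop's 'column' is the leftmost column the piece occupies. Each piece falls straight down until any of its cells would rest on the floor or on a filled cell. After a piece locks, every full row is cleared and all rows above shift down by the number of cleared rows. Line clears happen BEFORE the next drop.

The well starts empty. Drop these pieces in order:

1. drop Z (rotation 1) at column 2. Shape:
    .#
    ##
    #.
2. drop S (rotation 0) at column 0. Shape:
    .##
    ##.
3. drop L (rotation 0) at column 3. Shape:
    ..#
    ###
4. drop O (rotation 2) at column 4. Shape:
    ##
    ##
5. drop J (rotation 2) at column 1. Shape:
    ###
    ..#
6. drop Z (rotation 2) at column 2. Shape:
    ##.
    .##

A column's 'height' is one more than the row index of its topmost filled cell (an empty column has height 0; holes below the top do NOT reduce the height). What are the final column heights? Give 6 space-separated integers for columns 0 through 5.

Drop 1: Z rot1 at col 2 lands with bottom-row=0; cleared 0 line(s) (total 0); column heights now [0 0 2 3 0 0], max=3
Drop 2: S rot0 at col 0 lands with bottom-row=1; cleared 0 line(s) (total 0); column heights now [2 3 3 3 0 0], max=3
Drop 3: L rot0 at col 3 lands with bottom-row=3; cleared 0 line(s) (total 0); column heights now [2 3 3 4 4 5], max=5
Drop 4: O rot2 at col 4 lands with bottom-row=5; cleared 0 line(s) (total 0); column heights now [2 3 3 4 7 7], max=7
Drop 5: J rot2 at col 1 lands with bottom-row=4; cleared 0 line(s) (total 0); column heights now [2 6 6 6 7 7], max=7
Drop 6: Z rot2 at col 2 lands with bottom-row=7; cleared 0 line(s) (total 0); column heights now [2 6 9 9 8 7], max=9

Answer: 2 6 9 9 8 7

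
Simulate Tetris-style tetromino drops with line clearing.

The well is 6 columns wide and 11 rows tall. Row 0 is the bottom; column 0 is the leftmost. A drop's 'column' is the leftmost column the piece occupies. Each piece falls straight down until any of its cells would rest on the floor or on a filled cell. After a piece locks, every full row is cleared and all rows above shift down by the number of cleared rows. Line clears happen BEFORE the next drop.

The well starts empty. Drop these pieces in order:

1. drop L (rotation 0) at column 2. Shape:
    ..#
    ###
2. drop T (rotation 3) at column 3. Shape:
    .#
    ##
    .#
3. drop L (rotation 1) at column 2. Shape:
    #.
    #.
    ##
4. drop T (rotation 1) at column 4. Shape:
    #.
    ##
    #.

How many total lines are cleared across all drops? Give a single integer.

Drop 1: L rot0 at col 2 lands with bottom-row=0; cleared 0 line(s) (total 0); column heights now [0 0 1 1 2 0], max=2
Drop 2: T rot3 at col 3 lands with bottom-row=2; cleared 0 line(s) (total 0); column heights now [0 0 1 4 5 0], max=5
Drop 3: L rot1 at col 2 lands with bottom-row=4; cleared 0 line(s) (total 0); column heights now [0 0 7 5 5 0], max=7
Drop 4: T rot1 at col 4 lands with bottom-row=5; cleared 0 line(s) (total 0); column heights now [0 0 7 5 8 7], max=8

Answer: 0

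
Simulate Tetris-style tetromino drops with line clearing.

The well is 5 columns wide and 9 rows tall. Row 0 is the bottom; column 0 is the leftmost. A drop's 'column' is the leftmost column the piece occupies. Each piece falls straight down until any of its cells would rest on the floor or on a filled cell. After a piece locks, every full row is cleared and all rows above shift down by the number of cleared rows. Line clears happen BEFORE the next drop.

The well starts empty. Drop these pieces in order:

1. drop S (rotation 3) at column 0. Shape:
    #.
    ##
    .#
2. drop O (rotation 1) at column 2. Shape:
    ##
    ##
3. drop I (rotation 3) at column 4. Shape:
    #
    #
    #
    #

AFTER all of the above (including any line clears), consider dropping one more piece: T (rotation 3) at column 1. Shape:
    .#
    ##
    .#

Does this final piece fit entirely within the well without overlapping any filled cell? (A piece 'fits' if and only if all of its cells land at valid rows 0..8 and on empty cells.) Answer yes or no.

Answer: yes

Derivation:
Drop 1: S rot3 at col 0 lands with bottom-row=0; cleared 0 line(s) (total 0); column heights now [3 2 0 0 0], max=3
Drop 2: O rot1 at col 2 lands with bottom-row=0; cleared 0 line(s) (total 0); column heights now [3 2 2 2 0], max=3
Drop 3: I rot3 at col 4 lands with bottom-row=0; cleared 1 line(s) (total 1); column heights now [2 1 1 1 3], max=3
Test piece T rot3 at col 1 (width 2): heights before test = [2 1 1 1 3]; fits = True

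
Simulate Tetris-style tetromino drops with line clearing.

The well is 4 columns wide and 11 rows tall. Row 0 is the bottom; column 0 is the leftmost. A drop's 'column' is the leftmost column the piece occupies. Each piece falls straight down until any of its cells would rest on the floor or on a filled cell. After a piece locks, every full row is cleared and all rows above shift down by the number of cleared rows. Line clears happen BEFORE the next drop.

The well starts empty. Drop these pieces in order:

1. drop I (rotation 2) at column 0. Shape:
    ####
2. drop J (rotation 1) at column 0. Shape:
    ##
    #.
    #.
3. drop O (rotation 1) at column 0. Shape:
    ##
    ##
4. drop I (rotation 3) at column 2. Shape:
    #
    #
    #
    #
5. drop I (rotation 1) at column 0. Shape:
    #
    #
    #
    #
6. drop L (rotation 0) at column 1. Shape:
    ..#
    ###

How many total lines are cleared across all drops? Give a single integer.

Answer: 2

Derivation:
Drop 1: I rot2 at col 0 lands with bottom-row=0; cleared 1 line(s) (total 1); column heights now [0 0 0 0], max=0
Drop 2: J rot1 at col 0 lands with bottom-row=0; cleared 0 line(s) (total 1); column heights now [3 3 0 0], max=3
Drop 3: O rot1 at col 0 lands with bottom-row=3; cleared 0 line(s) (total 1); column heights now [5 5 0 0], max=5
Drop 4: I rot3 at col 2 lands with bottom-row=0; cleared 0 line(s) (total 1); column heights now [5 5 4 0], max=5
Drop 5: I rot1 at col 0 lands with bottom-row=5; cleared 0 line(s) (total 1); column heights now [9 5 4 0], max=9
Drop 6: L rot0 at col 1 lands with bottom-row=5; cleared 1 line(s) (total 2); column heights now [8 5 4 6], max=8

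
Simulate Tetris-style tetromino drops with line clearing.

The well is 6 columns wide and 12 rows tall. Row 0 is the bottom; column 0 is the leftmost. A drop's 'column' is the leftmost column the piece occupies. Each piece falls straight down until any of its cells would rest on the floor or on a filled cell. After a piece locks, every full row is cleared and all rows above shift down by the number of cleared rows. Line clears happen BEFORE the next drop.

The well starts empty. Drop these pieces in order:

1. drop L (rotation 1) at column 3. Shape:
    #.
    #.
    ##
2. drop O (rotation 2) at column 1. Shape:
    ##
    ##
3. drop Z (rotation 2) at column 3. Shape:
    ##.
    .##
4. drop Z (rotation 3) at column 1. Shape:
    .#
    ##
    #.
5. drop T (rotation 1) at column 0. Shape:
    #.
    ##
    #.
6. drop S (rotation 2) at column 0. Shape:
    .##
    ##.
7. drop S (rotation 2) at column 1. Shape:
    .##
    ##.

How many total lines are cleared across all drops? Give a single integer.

Drop 1: L rot1 at col 3 lands with bottom-row=0; cleared 0 line(s) (total 0); column heights now [0 0 0 3 1 0], max=3
Drop 2: O rot2 at col 1 lands with bottom-row=0; cleared 0 line(s) (total 0); column heights now [0 2 2 3 1 0], max=3
Drop 3: Z rot2 at col 3 lands with bottom-row=2; cleared 0 line(s) (total 0); column heights now [0 2 2 4 4 3], max=4
Drop 4: Z rot3 at col 1 lands with bottom-row=2; cleared 0 line(s) (total 0); column heights now [0 4 5 4 4 3], max=5
Drop 5: T rot1 at col 0 lands with bottom-row=3; cleared 0 line(s) (total 0); column heights now [6 5 5 4 4 3], max=6
Drop 6: S rot2 at col 0 lands with bottom-row=6; cleared 0 line(s) (total 0); column heights now [7 8 8 4 4 3], max=8
Drop 7: S rot2 at col 1 lands with bottom-row=8; cleared 0 line(s) (total 0); column heights now [7 9 10 10 4 3], max=10

Answer: 0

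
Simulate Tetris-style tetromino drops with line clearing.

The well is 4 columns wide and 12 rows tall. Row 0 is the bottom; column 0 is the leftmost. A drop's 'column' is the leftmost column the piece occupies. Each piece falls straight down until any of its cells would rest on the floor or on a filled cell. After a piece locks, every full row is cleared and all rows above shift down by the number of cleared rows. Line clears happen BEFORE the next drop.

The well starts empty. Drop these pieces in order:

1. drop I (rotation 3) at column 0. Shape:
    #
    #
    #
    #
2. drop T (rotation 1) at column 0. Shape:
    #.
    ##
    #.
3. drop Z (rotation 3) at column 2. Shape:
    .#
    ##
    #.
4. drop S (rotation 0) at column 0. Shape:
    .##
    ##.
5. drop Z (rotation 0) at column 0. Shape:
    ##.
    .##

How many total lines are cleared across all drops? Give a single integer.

Drop 1: I rot3 at col 0 lands with bottom-row=0; cleared 0 line(s) (total 0); column heights now [4 0 0 0], max=4
Drop 2: T rot1 at col 0 lands with bottom-row=4; cleared 0 line(s) (total 0); column heights now [7 6 0 0], max=7
Drop 3: Z rot3 at col 2 lands with bottom-row=0; cleared 0 line(s) (total 0); column heights now [7 6 2 3], max=7
Drop 4: S rot0 at col 0 lands with bottom-row=7; cleared 0 line(s) (total 0); column heights now [8 9 9 3], max=9
Drop 5: Z rot0 at col 0 lands with bottom-row=9; cleared 0 line(s) (total 0); column heights now [11 11 10 3], max=11

Answer: 0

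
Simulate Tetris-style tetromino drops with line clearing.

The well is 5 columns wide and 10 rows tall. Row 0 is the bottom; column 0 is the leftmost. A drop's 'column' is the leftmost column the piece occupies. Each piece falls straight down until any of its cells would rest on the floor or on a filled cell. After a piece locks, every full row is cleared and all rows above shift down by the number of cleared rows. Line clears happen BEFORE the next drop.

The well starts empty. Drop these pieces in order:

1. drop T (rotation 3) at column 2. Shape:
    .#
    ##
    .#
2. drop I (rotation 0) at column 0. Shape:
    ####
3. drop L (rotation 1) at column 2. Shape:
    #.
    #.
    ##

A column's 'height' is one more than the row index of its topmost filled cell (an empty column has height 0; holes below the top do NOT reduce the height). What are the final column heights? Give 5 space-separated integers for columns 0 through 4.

Answer: 4 4 7 5 0

Derivation:
Drop 1: T rot3 at col 2 lands with bottom-row=0; cleared 0 line(s) (total 0); column heights now [0 0 2 3 0], max=3
Drop 2: I rot0 at col 0 lands with bottom-row=3; cleared 0 line(s) (total 0); column heights now [4 4 4 4 0], max=4
Drop 3: L rot1 at col 2 lands with bottom-row=4; cleared 0 line(s) (total 0); column heights now [4 4 7 5 0], max=7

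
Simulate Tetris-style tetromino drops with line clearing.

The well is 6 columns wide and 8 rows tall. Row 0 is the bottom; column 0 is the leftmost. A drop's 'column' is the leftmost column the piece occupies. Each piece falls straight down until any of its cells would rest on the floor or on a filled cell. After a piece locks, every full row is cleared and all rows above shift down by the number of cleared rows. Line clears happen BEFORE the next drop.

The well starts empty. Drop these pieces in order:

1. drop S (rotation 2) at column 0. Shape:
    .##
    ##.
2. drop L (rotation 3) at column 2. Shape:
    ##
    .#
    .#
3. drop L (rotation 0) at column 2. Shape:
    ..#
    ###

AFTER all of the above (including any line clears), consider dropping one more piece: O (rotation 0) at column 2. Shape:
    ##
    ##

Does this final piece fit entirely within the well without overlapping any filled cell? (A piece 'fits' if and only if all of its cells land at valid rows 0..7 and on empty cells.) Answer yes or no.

Drop 1: S rot2 at col 0 lands with bottom-row=0; cleared 0 line(s) (total 0); column heights now [1 2 2 0 0 0], max=2
Drop 2: L rot3 at col 2 lands with bottom-row=0; cleared 0 line(s) (total 0); column heights now [1 2 3 3 0 0], max=3
Drop 3: L rot0 at col 2 lands with bottom-row=3; cleared 0 line(s) (total 0); column heights now [1 2 4 4 5 0], max=5
Test piece O rot0 at col 2 (width 2): heights before test = [1 2 4 4 5 0]; fits = True

Answer: yes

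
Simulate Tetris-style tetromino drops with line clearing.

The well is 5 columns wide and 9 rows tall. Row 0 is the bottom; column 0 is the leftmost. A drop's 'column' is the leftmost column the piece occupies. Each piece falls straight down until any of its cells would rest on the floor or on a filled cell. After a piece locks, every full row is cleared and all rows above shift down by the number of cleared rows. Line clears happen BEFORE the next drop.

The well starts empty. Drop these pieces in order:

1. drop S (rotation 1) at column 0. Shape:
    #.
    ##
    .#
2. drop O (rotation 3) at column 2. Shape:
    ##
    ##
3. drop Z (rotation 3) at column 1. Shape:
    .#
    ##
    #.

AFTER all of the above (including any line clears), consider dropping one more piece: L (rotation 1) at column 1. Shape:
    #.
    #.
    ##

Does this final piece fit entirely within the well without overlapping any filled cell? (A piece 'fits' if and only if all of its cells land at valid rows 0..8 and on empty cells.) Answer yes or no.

Answer: yes

Derivation:
Drop 1: S rot1 at col 0 lands with bottom-row=0; cleared 0 line(s) (total 0); column heights now [3 2 0 0 0], max=3
Drop 2: O rot3 at col 2 lands with bottom-row=0; cleared 0 line(s) (total 0); column heights now [3 2 2 2 0], max=3
Drop 3: Z rot3 at col 1 lands with bottom-row=2; cleared 0 line(s) (total 0); column heights now [3 4 5 2 0], max=5
Test piece L rot1 at col 1 (width 2): heights before test = [3 4 5 2 0]; fits = True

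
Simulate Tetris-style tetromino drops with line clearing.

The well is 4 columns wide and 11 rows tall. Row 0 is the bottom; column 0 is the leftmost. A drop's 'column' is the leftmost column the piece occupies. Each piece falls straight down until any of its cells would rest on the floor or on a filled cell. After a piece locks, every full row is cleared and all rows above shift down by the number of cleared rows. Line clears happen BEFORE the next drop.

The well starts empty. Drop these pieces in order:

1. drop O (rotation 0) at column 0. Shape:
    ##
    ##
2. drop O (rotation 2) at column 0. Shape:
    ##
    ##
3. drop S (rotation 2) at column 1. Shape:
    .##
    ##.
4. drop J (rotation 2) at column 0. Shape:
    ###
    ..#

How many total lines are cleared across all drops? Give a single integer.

Drop 1: O rot0 at col 0 lands with bottom-row=0; cleared 0 line(s) (total 0); column heights now [2 2 0 0], max=2
Drop 2: O rot2 at col 0 lands with bottom-row=2; cleared 0 line(s) (total 0); column heights now [4 4 0 0], max=4
Drop 3: S rot2 at col 1 lands with bottom-row=4; cleared 0 line(s) (total 0); column heights now [4 5 6 6], max=6
Drop 4: J rot2 at col 0 lands with bottom-row=6; cleared 0 line(s) (total 0); column heights now [8 8 8 6], max=8

Answer: 0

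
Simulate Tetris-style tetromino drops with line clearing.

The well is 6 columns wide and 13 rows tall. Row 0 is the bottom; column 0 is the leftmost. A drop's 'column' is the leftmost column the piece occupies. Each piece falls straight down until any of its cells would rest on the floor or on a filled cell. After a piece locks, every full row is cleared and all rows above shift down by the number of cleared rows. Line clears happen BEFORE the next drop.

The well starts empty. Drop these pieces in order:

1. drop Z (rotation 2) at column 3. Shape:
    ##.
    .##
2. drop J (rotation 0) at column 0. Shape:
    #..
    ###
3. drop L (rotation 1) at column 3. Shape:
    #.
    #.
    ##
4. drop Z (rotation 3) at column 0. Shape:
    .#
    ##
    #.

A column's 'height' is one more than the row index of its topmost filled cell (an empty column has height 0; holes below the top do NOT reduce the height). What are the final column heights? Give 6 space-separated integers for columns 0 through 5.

Drop 1: Z rot2 at col 3 lands with bottom-row=0; cleared 0 line(s) (total 0); column heights now [0 0 0 2 2 1], max=2
Drop 2: J rot0 at col 0 lands with bottom-row=0; cleared 0 line(s) (total 0); column heights now [2 1 1 2 2 1], max=2
Drop 3: L rot1 at col 3 lands with bottom-row=2; cleared 0 line(s) (total 0); column heights now [2 1 1 5 3 1], max=5
Drop 4: Z rot3 at col 0 lands with bottom-row=2; cleared 0 line(s) (total 0); column heights now [4 5 1 5 3 1], max=5

Answer: 4 5 1 5 3 1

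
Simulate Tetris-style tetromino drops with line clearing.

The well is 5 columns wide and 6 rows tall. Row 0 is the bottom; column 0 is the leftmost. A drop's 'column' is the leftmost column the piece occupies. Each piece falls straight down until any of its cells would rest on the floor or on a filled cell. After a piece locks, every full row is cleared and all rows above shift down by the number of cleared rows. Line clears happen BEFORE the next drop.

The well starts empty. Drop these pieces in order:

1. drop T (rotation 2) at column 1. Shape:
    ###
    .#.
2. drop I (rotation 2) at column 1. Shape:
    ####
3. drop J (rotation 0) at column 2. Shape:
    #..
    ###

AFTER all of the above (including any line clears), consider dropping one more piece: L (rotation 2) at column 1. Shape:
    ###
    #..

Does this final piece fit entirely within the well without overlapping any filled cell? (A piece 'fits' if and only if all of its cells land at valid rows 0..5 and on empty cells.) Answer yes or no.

Answer: yes

Derivation:
Drop 1: T rot2 at col 1 lands with bottom-row=0; cleared 0 line(s) (total 0); column heights now [0 2 2 2 0], max=2
Drop 2: I rot2 at col 1 lands with bottom-row=2; cleared 0 line(s) (total 0); column heights now [0 3 3 3 3], max=3
Drop 3: J rot0 at col 2 lands with bottom-row=3; cleared 0 line(s) (total 0); column heights now [0 3 5 4 4], max=5
Test piece L rot2 at col 1 (width 3): heights before test = [0 3 5 4 4]; fits = True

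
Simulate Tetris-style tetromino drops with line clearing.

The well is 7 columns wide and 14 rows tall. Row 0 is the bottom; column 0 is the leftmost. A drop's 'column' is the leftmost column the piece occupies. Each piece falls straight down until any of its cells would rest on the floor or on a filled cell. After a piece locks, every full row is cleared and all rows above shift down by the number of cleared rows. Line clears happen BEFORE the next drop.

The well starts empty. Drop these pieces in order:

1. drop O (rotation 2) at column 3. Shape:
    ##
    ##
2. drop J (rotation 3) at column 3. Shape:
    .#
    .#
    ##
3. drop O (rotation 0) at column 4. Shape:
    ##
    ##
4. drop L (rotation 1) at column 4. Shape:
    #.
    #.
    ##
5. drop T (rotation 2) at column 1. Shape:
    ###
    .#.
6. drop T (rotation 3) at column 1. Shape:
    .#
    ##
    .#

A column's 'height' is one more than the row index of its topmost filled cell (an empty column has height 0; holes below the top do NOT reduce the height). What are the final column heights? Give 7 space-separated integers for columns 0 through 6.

Answer: 0 6 7 4 10 8 0

Derivation:
Drop 1: O rot2 at col 3 lands with bottom-row=0; cleared 0 line(s) (total 0); column heights now [0 0 0 2 2 0 0], max=2
Drop 2: J rot3 at col 3 lands with bottom-row=2; cleared 0 line(s) (total 0); column heights now [0 0 0 3 5 0 0], max=5
Drop 3: O rot0 at col 4 lands with bottom-row=5; cleared 0 line(s) (total 0); column heights now [0 0 0 3 7 7 0], max=7
Drop 4: L rot1 at col 4 lands with bottom-row=7; cleared 0 line(s) (total 0); column heights now [0 0 0 3 10 8 0], max=10
Drop 5: T rot2 at col 1 lands with bottom-row=2; cleared 0 line(s) (total 0); column heights now [0 4 4 4 10 8 0], max=10
Drop 6: T rot3 at col 1 lands with bottom-row=4; cleared 0 line(s) (total 0); column heights now [0 6 7 4 10 8 0], max=10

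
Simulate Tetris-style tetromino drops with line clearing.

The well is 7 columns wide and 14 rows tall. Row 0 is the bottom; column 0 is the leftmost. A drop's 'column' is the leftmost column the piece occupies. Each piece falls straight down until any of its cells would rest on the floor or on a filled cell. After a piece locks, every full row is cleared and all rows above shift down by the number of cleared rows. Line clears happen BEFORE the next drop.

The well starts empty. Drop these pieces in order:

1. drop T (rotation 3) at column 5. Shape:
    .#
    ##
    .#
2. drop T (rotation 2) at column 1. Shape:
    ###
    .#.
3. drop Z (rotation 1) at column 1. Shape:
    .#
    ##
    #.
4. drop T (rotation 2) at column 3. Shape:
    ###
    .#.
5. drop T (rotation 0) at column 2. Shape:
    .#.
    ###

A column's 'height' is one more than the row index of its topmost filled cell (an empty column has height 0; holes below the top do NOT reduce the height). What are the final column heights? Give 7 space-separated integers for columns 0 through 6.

Answer: 0 4 6 7 6 3 3

Derivation:
Drop 1: T rot3 at col 5 lands with bottom-row=0; cleared 0 line(s) (total 0); column heights now [0 0 0 0 0 2 3], max=3
Drop 2: T rot2 at col 1 lands with bottom-row=0; cleared 0 line(s) (total 0); column heights now [0 2 2 2 0 2 3], max=3
Drop 3: Z rot1 at col 1 lands with bottom-row=2; cleared 0 line(s) (total 0); column heights now [0 4 5 2 0 2 3], max=5
Drop 4: T rot2 at col 3 lands with bottom-row=1; cleared 0 line(s) (total 0); column heights now [0 4 5 3 3 3 3], max=5
Drop 5: T rot0 at col 2 lands with bottom-row=5; cleared 0 line(s) (total 0); column heights now [0 4 6 7 6 3 3], max=7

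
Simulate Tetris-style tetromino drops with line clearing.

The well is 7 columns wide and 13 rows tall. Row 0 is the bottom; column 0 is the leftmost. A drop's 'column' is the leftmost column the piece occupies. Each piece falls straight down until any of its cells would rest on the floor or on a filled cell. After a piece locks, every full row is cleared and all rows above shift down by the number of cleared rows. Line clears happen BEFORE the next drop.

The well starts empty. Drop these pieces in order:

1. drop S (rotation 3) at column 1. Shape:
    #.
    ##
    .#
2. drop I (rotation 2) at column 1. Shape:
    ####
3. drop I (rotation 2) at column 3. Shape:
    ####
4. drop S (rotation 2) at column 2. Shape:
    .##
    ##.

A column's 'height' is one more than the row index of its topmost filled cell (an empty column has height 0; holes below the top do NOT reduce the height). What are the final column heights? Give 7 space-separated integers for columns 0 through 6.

Drop 1: S rot3 at col 1 lands with bottom-row=0; cleared 0 line(s) (total 0); column heights now [0 3 2 0 0 0 0], max=3
Drop 2: I rot2 at col 1 lands with bottom-row=3; cleared 0 line(s) (total 0); column heights now [0 4 4 4 4 0 0], max=4
Drop 3: I rot2 at col 3 lands with bottom-row=4; cleared 0 line(s) (total 0); column heights now [0 4 4 5 5 5 5], max=5
Drop 4: S rot2 at col 2 lands with bottom-row=5; cleared 0 line(s) (total 0); column heights now [0 4 6 7 7 5 5], max=7

Answer: 0 4 6 7 7 5 5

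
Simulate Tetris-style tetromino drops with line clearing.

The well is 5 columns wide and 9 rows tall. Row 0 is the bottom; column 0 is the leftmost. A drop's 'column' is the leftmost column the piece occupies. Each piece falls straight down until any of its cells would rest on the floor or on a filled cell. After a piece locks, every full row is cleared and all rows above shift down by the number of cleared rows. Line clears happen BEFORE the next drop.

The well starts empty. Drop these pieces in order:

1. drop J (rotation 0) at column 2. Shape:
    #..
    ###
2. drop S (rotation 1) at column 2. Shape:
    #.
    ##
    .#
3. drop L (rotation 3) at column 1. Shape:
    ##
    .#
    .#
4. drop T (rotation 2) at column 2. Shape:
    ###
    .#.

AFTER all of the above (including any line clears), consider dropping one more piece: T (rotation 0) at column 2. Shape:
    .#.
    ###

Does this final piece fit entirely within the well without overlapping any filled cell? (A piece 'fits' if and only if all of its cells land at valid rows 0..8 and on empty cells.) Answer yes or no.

Drop 1: J rot0 at col 2 lands with bottom-row=0; cleared 0 line(s) (total 0); column heights now [0 0 2 1 1], max=2
Drop 2: S rot1 at col 2 lands with bottom-row=1; cleared 0 line(s) (total 0); column heights now [0 0 4 3 1], max=4
Drop 3: L rot3 at col 1 lands with bottom-row=4; cleared 0 line(s) (total 0); column heights now [0 7 7 3 1], max=7
Drop 4: T rot2 at col 2 lands with bottom-row=6; cleared 0 line(s) (total 0); column heights now [0 7 8 8 8], max=8
Test piece T rot0 at col 2 (width 3): heights before test = [0 7 8 8 8]; fits = False

Answer: no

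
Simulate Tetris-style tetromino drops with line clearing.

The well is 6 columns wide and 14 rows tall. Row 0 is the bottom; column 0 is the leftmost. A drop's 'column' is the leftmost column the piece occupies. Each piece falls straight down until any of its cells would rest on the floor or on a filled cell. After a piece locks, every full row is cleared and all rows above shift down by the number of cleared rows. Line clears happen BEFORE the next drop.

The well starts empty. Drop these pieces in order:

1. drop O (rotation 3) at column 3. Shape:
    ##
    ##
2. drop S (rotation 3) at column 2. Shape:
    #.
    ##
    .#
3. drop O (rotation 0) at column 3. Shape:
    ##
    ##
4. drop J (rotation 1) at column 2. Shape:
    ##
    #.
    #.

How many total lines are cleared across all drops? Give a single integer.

Answer: 0

Derivation:
Drop 1: O rot3 at col 3 lands with bottom-row=0; cleared 0 line(s) (total 0); column heights now [0 0 0 2 2 0], max=2
Drop 2: S rot3 at col 2 lands with bottom-row=2; cleared 0 line(s) (total 0); column heights now [0 0 5 4 2 0], max=5
Drop 3: O rot0 at col 3 lands with bottom-row=4; cleared 0 line(s) (total 0); column heights now [0 0 5 6 6 0], max=6
Drop 4: J rot1 at col 2 lands with bottom-row=5; cleared 0 line(s) (total 0); column heights now [0 0 8 8 6 0], max=8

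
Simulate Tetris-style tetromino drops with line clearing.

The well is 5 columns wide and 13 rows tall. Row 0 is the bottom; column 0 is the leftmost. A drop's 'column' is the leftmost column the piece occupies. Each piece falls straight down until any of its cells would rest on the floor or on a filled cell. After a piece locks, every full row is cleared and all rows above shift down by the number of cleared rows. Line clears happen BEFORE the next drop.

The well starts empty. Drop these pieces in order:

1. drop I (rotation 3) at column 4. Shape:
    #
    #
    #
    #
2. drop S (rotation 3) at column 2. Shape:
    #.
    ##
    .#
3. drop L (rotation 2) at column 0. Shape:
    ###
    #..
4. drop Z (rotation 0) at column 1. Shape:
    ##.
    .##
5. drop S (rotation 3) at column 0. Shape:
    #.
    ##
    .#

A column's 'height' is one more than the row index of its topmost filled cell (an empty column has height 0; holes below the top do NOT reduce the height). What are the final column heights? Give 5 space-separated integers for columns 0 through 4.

Answer: 9 8 6 5 4

Derivation:
Drop 1: I rot3 at col 4 lands with bottom-row=0; cleared 0 line(s) (total 0); column heights now [0 0 0 0 4], max=4
Drop 2: S rot3 at col 2 lands with bottom-row=0; cleared 0 line(s) (total 0); column heights now [0 0 3 2 4], max=4
Drop 3: L rot2 at col 0 lands with bottom-row=2; cleared 0 line(s) (total 0); column heights now [4 4 4 2 4], max=4
Drop 4: Z rot0 at col 1 lands with bottom-row=4; cleared 0 line(s) (total 0); column heights now [4 6 6 5 4], max=6
Drop 5: S rot3 at col 0 lands with bottom-row=6; cleared 0 line(s) (total 0); column heights now [9 8 6 5 4], max=9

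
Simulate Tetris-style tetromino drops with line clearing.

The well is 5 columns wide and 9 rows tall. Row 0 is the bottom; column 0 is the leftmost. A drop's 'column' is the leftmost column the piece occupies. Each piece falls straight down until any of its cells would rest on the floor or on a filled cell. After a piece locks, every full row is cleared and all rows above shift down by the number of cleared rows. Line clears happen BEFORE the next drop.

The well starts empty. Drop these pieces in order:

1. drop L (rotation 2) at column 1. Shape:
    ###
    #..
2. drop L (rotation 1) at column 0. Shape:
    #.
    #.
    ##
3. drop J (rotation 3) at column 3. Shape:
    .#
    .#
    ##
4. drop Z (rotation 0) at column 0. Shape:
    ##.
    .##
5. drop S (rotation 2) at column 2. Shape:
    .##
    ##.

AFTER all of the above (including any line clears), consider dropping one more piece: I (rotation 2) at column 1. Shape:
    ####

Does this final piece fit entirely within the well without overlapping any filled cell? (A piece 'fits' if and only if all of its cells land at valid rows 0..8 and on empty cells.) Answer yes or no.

Answer: yes

Derivation:
Drop 1: L rot2 at col 1 lands with bottom-row=0; cleared 0 line(s) (total 0); column heights now [0 2 2 2 0], max=2
Drop 2: L rot1 at col 0 lands with bottom-row=2; cleared 0 line(s) (total 0); column heights now [5 3 2 2 0], max=5
Drop 3: J rot3 at col 3 lands with bottom-row=2; cleared 0 line(s) (total 0); column heights now [5 3 2 3 5], max=5
Drop 4: Z rot0 at col 0 lands with bottom-row=4; cleared 0 line(s) (total 0); column heights now [6 6 5 3 5], max=6
Drop 5: S rot2 at col 2 lands with bottom-row=5; cleared 0 line(s) (total 0); column heights now [6 6 6 7 7], max=7
Test piece I rot2 at col 1 (width 4): heights before test = [6 6 6 7 7]; fits = True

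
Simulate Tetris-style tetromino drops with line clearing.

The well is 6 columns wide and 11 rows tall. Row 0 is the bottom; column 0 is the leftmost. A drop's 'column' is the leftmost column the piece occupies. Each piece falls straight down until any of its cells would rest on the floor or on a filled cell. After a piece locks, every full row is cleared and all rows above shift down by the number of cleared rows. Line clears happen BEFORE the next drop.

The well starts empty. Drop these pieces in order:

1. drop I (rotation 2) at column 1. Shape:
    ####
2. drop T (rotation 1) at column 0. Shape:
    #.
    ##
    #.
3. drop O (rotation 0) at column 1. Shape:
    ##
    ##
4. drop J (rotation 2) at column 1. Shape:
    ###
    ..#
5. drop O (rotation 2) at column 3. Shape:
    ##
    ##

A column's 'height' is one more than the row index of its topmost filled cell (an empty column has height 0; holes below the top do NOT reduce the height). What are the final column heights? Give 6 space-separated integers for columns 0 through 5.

Answer: 3 5 5 7 7 0

Derivation:
Drop 1: I rot2 at col 1 lands with bottom-row=0; cleared 0 line(s) (total 0); column heights now [0 1 1 1 1 0], max=1
Drop 2: T rot1 at col 0 lands with bottom-row=0; cleared 0 line(s) (total 0); column heights now [3 2 1 1 1 0], max=3
Drop 3: O rot0 at col 1 lands with bottom-row=2; cleared 0 line(s) (total 0); column heights now [3 4 4 1 1 0], max=4
Drop 4: J rot2 at col 1 lands with bottom-row=3; cleared 0 line(s) (total 0); column heights now [3 5 5 5 1 0], max=5
Drop 5: O rot2 at col 3 lands with bottom-row=5; cleared 0 line(s) (total 0); column heights now [3 5 5 7 7 0], max=7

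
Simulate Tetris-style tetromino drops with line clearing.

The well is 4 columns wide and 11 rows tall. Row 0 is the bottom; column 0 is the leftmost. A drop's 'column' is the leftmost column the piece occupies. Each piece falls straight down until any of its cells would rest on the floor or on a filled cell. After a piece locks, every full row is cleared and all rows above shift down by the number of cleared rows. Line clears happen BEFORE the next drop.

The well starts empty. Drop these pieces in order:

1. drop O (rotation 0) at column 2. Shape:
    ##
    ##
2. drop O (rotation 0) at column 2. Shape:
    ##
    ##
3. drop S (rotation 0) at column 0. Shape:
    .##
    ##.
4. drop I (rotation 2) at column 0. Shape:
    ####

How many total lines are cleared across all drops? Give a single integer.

Drop 1: O rot0 at col 2 lands with bottom-row=0; cleared 0 line(s) (total 0); column heights now [0 0 2 2], max=2
Drop 2: O rot0 at col 2 lands with bottom-row=2; cleared 0 line(s) (total 0); column heights now [0 0 4 4], max=4
Drop 3: S rot0 at col 0 lands with bottom-row=3; cleared 1 line(s) (total 1); column heights now [0 4 4 3], max=4
Drop 4: I rot2 at col 0 lands with bottom-row=4; cleared 1 line(s) (total 2); column heights now [0 4 4 3], max=4

Answer: 2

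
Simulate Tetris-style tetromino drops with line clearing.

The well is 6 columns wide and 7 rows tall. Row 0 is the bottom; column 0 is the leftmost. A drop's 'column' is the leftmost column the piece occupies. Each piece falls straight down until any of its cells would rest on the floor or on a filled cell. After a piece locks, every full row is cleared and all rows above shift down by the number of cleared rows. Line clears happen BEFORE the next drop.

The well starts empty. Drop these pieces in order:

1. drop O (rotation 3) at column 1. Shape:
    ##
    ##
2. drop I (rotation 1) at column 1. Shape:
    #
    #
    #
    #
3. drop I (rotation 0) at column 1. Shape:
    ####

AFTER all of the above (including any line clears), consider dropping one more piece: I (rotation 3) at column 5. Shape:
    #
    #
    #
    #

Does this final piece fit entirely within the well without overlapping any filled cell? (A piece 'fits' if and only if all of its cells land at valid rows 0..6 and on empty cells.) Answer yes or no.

Answer: yes

Derivation:
Drop 1: O rot3 at col 1 lands with bottom-row=0; cleared 0 line(s) (total 0); column heights now [0 2 2 0 0 0], max=2
Drop 2: I rot1 at col 1 lands with bottom-row=2; cleared 0 line(s) (total 0); column heights now [0 6 2 0 0 0], max=6
Drop 3: I rot0 at col 1 lands with bottom-row=6; cleared 0 line(s) (total 0); column heights now [0 7 7 7 7 0], max=7
Test piece I rot3 at col 5 (width 1): heights before test = [0 7 7 7 7 0]; fits = True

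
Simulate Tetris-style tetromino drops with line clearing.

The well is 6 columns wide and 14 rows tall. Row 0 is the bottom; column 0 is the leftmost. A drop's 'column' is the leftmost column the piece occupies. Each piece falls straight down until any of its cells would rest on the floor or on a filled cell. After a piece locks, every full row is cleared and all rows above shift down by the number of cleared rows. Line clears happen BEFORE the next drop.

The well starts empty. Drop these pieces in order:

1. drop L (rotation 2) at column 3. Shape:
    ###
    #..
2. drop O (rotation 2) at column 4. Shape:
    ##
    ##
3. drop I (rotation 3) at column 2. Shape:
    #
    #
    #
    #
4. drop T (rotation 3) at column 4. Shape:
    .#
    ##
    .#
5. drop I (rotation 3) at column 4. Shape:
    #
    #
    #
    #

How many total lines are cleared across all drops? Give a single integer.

Answer: 0

Derivation:
Drop 1: L rot2 at col 3 lands with bottom-row=0; cleared 0 line(s) (total 0); column heights now [0 0 0 2 2 2], max=2
Drop 2: O rot2 at col 4 lands with bottom-row=2; cleared 0 line(s) (total 0); column heights now [0 0 0 2 4 4], max=4
Drop 3: I rot3 at col 2 lands with bottom-row=0; cleared 0 line(s) (total 0); column heights now [0 0 4 2 4 4], max=4
Drop 4: T rot3 at col 4 lands with bottom-row=4; cleared 0 line(s) (total 0); column heights now [0 0 4 2 6 7], max=7
Drop 5: I rot3 at col 4 lands with bottom-row=6; cleared 0 line(s) (total 0); column heights now [0 0 4 2 10 7], max=10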